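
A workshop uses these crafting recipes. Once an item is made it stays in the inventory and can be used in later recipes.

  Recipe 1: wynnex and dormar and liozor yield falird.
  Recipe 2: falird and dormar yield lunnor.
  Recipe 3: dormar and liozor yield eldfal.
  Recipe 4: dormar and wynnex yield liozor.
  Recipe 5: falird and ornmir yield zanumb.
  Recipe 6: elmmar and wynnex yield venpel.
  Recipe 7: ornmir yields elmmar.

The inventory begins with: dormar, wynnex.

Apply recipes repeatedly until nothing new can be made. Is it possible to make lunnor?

dormar and wynnex → liozor (Recipe 4).
Using Recipe 1, wynnex, dormar, and liozor make falird.
falird and dormar → lunnor (Recipe 2).

Yes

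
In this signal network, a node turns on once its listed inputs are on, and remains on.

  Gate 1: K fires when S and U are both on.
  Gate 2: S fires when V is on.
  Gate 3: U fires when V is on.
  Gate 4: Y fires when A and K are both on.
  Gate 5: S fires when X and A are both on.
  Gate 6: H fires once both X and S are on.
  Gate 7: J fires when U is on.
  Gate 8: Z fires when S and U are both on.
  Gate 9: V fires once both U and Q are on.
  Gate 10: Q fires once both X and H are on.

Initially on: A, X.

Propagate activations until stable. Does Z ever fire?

Z would need S and U (Gate 8), but U never turns on.

No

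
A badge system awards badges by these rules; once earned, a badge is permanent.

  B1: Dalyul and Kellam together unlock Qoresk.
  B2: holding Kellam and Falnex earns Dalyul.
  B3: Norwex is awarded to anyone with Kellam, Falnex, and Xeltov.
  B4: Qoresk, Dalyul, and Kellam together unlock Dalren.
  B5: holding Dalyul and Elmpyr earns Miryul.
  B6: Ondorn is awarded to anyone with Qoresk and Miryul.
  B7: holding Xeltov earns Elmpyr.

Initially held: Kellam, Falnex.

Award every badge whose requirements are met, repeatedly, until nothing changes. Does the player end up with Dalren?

With Kellam and Falnex, Dalyul is earned (B2).
With Dalyul and Kellam, Qoresk is earned (B1).
With Qoresk, Dalyul, and Kellam, Dalren is earned (B4).

Yes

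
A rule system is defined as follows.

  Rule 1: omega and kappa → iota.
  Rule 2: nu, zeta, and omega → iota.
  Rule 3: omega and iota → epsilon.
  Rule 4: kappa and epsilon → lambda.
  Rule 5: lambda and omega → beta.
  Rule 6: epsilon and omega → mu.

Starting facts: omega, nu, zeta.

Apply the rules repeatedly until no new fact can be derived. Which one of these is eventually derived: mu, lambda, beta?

mu

From nu, zeta, and omega, Rule 2 gives iota.
omega and iota hold, so epsilon follows (Rule 3).
epsilon and omega hold, so mu follows (Rule 6).
beta would need lambda and omega (Rule 5), but lambda is never established. lambda would need kappa and epsilon (Rule 4), but kappa is never established.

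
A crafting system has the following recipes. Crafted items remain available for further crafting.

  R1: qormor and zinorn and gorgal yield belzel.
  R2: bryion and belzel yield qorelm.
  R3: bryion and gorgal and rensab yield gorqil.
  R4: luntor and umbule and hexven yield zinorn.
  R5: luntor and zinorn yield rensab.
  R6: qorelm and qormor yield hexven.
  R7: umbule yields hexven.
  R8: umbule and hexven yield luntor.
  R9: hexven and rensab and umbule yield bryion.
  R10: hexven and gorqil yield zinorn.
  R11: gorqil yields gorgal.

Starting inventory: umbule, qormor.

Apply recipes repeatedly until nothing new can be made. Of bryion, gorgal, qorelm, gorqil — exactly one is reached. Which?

bryion

umbule → hexven (R7).
umbule and hexven → luntor (R8).
Using R4, luntor, umbule, and hexven make zinorn.
luntor and zinorn → rensab (R5).
hexven and rensab and umbule → bryion (R9).
gorgal would need gorqil (R11), but gorqil is never obtained. qorelm would need bryion and belzel (R2), but belzel is never obtained. gorqil would need bryion, gorgal, and rensab (R3), but gorgal is never obtained.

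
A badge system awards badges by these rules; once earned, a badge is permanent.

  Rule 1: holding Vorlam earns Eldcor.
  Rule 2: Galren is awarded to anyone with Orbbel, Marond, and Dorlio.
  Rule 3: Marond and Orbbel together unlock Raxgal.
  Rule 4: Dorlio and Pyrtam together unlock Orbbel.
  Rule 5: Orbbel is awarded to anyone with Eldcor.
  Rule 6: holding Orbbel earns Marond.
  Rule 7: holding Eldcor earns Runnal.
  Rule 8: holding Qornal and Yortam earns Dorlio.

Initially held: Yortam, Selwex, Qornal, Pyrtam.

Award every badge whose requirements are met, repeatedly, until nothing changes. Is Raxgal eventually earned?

With Qornal and Yortam, Dorlio is earned (Rule 8).
With Dorlio and Pyrtam, Orbbel is earned (Rule 4).
With Orbbel, Marond is earned (Rule 6).
With Marond and Orbbel, Raxgal is earned (Rule 3).

Yes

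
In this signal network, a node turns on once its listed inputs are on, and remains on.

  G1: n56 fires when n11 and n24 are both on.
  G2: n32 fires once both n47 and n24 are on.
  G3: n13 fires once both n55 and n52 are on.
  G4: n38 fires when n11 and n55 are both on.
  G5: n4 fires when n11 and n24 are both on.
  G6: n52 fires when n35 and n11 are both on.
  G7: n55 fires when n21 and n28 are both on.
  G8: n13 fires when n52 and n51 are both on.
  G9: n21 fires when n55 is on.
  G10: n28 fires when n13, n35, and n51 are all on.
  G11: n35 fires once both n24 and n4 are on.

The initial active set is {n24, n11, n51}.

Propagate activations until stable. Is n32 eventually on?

n32 would need n47 and n24 (G2), but n47 never turns on.

No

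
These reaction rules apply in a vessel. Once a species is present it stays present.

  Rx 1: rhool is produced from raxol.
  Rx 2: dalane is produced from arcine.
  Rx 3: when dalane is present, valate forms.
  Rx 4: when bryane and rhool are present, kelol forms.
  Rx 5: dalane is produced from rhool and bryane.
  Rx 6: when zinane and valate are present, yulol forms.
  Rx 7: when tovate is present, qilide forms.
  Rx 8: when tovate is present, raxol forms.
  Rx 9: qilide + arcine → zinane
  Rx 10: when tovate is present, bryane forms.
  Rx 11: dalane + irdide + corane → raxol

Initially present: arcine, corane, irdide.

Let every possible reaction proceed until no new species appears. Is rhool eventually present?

arcine present → dalane forms (Rx 2).
dalane, irdide, and corane present → raxol forms (Rx 11).
raxol present → rhool forms (Rx 1).

Yes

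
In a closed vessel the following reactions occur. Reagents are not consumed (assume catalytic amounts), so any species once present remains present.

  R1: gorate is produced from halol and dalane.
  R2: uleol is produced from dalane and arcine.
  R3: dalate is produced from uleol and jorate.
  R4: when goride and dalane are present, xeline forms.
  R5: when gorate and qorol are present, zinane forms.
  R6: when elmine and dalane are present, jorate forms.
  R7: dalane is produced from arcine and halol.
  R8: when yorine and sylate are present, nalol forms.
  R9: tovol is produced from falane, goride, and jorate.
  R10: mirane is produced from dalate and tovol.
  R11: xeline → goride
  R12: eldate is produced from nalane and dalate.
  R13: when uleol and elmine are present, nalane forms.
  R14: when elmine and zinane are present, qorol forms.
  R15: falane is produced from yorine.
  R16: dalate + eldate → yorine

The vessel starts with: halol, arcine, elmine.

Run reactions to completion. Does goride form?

No

goride would need xeline (R11), but xeline never forms.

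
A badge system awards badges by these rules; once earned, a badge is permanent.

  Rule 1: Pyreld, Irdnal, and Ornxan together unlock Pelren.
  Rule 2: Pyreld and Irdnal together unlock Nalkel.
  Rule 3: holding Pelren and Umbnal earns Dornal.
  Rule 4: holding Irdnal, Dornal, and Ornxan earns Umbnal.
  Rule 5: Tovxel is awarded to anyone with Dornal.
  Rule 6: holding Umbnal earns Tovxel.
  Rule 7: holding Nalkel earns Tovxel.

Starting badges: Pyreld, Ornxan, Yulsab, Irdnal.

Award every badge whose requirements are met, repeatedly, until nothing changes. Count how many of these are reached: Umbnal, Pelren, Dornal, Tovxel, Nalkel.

With Pyreld, Irdnal, and Ornxan, Pelren is earned (Rule 1).
With Pyreld and Irdnal, Nalkel is earned (Rule 2).
With Nalkel, Tovxel is earned (Rule 7).
Umbnal would need Irdnal, Dornal, and Ornxan (Rule 4), but Dornal is never earned.
Pelren: reached.
Dornal would need Pelren and Umbnal (Rule 3), but Umbnal is never earned.
Tovxel: reached.
Nalkel: reached.
Reached: Pelren, Tovxel, and Nalkel — 3 of the 5.

3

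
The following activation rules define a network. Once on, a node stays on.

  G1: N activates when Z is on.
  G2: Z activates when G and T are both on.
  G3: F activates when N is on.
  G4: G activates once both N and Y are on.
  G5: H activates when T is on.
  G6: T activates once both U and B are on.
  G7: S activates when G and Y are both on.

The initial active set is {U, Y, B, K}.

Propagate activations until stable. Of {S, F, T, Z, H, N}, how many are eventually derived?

U and B are on, so T activates (G6).
G5: T on → H on.
S would need G and Y (G7), but G never turns on.
F would need N (G3), but N never turns on.
T: reached.
Z would need G and T (G2), but G never turns on.
H: reached.
N would need Z (G1), but Z never turns on.
Reached: T and H — 2 of the 6.

2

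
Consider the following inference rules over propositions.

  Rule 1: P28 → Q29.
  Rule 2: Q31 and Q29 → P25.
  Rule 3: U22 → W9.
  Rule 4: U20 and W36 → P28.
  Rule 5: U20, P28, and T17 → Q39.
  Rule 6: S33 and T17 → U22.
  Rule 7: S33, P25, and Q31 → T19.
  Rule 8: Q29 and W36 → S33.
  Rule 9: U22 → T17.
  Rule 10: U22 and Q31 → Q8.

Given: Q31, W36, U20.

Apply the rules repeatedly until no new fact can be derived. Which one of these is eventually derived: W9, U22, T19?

T19

U20 and W36 hold, so P28 follows (Rule 4).
P28 holds, so Q29 follows (Rule 1).
Q29 and W36 hold, so S33 follows (Rule 8).
Q31 and Q29 hold, so P25 follows (Rule 2).
From S33, P25, and Q31, Rule 7 gives T19.
U22 would need S33 and T17 (Rule 6), but T17 is never established. W9 would need U22 (Rule 3), but U22 is never established.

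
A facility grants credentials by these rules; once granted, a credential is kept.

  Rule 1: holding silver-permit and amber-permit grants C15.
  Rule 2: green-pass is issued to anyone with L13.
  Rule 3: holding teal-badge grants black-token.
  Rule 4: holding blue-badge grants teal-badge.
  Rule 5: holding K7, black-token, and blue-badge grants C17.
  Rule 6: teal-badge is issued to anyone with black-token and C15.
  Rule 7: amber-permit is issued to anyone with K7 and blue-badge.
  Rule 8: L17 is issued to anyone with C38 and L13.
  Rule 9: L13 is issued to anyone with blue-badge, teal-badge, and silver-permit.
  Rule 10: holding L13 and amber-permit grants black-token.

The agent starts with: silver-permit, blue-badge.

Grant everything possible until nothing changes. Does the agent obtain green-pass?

Holding blue-badge grants teal-badge (Rule 4).
Holding blue-badge, teal-badge, and silver-permit grants L13 (Rule 9).
Holding L13 grants green-pass (Rule 2).

Yes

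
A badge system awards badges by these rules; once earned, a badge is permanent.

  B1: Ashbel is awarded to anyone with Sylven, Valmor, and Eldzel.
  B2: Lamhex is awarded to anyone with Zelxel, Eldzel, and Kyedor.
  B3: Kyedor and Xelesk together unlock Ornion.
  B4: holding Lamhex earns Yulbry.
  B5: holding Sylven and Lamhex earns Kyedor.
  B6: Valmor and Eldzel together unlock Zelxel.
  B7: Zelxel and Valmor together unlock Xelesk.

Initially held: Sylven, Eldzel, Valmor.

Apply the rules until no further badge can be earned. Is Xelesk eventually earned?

Yes

With Valmor and Eldzel, Zelxel is earned (B6).
With Zelxel and Valmor, Xelesk is earned (B7).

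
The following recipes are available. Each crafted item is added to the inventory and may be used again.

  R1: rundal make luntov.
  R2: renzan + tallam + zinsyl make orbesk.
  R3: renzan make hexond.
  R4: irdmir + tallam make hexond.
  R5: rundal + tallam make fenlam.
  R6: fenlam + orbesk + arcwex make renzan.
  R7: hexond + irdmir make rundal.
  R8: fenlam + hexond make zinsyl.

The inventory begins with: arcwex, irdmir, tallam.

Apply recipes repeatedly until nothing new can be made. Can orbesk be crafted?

orbesk would need renzan, tallam, and zinsyl (R2), but renzan is never obtained.

No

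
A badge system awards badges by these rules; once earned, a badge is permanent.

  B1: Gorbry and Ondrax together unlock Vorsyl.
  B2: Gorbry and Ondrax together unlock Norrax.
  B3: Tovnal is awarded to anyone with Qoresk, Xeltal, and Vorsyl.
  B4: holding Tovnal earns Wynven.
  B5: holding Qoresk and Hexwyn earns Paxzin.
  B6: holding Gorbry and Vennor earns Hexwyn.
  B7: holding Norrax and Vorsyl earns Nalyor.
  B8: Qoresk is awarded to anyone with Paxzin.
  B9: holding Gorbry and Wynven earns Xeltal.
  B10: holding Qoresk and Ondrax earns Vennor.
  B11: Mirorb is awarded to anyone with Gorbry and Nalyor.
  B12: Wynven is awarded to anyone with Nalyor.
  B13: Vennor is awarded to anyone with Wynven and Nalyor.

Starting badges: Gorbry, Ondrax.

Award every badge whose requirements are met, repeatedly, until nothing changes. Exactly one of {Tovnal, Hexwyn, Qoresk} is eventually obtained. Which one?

Hexwyn

With Gorbry and Ondrax, Vorsyl is earned (B1).
With Gorbry and Ondrax, Norrax is earned (B2).
With Norrax and Vorsyl, Nalyor is earned (B7).
With Nalyor, Wynven is earned (B12).
With Wynven and Nalyor, Vennor is earned (B13).
With Gorbry and Vennor, Hexwyn is earned (B6).
Qoresk would need Paxzin (B8), but Paxzin is never earned. Tovnal would need Qoresk, Xeltal, and Vorsyl (B3), but Qoresk is never earned.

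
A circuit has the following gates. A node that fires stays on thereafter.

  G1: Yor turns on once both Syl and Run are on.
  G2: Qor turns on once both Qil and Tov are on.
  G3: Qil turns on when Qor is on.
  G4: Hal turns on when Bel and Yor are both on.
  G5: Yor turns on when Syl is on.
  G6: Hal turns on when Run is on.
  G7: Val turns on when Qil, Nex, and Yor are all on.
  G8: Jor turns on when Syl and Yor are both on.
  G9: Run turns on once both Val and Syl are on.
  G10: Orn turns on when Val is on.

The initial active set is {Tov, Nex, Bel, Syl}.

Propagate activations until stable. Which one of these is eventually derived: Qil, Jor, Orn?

Syl is on, so Yor turns on (G5).
G8: Syl and Yor on → Jor on.
Qil would need Qor (G3), but Qor never turns on. Orn would need Val (G10), but Val never turns on.

Jor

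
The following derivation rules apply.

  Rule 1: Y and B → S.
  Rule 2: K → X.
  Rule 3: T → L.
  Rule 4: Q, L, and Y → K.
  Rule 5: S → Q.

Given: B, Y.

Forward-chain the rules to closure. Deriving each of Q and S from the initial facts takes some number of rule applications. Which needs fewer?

S: Y and B hold, so S follows (Rule 1). [1 rule application]
Q: From Y and B, Rule 1 gives S. From S, Rule 5 gives Q. [2 rule applications]
S needs fewer.

S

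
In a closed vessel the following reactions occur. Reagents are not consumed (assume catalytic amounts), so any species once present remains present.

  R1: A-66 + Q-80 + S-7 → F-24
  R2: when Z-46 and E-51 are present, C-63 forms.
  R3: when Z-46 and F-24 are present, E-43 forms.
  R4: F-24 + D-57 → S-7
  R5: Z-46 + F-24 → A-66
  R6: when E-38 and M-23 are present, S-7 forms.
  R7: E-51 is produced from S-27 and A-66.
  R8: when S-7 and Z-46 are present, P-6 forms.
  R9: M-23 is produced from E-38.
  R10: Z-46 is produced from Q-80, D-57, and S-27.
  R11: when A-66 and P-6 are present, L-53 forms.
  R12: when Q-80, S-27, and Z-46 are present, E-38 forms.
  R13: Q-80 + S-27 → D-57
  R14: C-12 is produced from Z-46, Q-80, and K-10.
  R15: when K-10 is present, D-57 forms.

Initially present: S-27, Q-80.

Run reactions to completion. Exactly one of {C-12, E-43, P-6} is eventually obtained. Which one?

Q-80 and S-27 present → D-57 forms (R13).
Q-80, D-57, and S-27 present → Z-46 forms (R10).
Q-80, S-27, and Z-46 present → E-38 forms (R12).
E-38 present → M-23 forms (R9).
E-38 and M-23 present → S-7 forms (R6).
S-7 and Z-46 present → P-6 forms (R8).
E-43 would need Z-46 and F-24 (R3), but F-24 never forms. C-12 would need Z-46, Q-80, and K-10 (R14), but K-10 never forms.

P-6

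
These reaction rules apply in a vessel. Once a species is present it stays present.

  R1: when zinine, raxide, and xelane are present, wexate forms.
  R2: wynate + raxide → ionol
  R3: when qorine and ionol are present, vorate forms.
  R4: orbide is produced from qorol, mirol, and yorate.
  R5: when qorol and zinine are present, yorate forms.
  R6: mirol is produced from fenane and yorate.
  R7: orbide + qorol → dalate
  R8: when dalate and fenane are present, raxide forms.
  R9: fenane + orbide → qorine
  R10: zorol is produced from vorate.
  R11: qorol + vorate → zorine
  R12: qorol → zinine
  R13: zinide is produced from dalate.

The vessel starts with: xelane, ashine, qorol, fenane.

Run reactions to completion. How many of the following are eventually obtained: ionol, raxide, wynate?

1

qorol present → zinine forms (R12).
qorol and zinine present → yorate forms (R5).
fenane and yorate present → mirol forms (R6).
qorol, mirol, and yorate present → orbide forms (R4).
orbide and qorol present → dalate forms (R7).
dalate and fenane present → raxide forms (R8).
ionol would need wynate and raxide (R2), but wynate never forms.
raxide: reached.
No rule produces wynate, and it is not given.
Reached: raxide — 1 of the 3.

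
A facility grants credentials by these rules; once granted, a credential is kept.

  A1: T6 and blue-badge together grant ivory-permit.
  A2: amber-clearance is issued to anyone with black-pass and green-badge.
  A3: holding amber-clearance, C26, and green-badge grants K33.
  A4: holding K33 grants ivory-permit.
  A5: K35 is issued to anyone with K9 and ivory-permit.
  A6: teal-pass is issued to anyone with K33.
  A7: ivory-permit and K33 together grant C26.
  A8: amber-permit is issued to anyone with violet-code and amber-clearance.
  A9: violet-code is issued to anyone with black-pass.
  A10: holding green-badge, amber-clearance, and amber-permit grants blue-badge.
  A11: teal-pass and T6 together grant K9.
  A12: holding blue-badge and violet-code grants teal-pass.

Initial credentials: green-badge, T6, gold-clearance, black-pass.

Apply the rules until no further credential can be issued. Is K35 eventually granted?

Holding black-pass and green-badge grants amber-clearance (A2).
Holding black-pass grants violet-code (A9).
Holding violet-code and amber-clearance grants amber-permit (A8).
Holding green-badge, amber-clearance, and amber-permit grants blue-badge (A10).
Holding T6 and blue-badge grants ivory-permit (A1).
Holding blue-badge and violet-code grants teal-pass (A12).
Holding teal-pass and T6 grants K9 (A11).
Holding K9 and ivory-permit grants K35 (A5).

Yes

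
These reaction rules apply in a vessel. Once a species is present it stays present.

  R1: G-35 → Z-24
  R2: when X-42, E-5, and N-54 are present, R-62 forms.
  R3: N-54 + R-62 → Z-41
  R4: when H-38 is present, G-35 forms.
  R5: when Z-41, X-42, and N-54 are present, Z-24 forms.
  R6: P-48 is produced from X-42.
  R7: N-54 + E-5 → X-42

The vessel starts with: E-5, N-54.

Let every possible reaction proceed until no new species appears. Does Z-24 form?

Yes

N-54 and E-5 present → X-42 forms (R7).
X-42, E-5, and N-54 present → R-62 forms (R2).
N-54 and R-62 present → Z-41 forms (R3).
Z-41, X-42, and N-54 present → Z-24 forms (R5).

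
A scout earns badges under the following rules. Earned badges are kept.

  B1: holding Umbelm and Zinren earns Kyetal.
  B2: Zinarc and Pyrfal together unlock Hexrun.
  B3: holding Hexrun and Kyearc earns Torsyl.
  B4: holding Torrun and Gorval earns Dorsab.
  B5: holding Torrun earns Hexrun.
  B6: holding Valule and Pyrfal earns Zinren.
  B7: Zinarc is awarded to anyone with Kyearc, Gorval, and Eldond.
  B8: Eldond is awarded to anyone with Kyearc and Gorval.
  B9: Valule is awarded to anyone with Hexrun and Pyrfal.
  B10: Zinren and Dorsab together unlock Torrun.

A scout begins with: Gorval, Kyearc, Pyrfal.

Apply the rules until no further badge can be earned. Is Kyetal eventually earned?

No

Kyetal would need Umbelm and Zinren (B1), but Umbelm is never earned.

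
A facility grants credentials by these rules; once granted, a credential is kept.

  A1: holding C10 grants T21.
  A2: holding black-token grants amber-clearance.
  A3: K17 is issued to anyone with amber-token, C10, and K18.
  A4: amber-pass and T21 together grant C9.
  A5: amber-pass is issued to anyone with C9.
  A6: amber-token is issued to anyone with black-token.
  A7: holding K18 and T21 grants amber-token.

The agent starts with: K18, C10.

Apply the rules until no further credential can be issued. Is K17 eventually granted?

Holding C10 grants T21 (A1).
Holding K18 and T21 grants amber-token (A7).
Holding amber-token, C10, and K18 grants K17 (A3).

Yes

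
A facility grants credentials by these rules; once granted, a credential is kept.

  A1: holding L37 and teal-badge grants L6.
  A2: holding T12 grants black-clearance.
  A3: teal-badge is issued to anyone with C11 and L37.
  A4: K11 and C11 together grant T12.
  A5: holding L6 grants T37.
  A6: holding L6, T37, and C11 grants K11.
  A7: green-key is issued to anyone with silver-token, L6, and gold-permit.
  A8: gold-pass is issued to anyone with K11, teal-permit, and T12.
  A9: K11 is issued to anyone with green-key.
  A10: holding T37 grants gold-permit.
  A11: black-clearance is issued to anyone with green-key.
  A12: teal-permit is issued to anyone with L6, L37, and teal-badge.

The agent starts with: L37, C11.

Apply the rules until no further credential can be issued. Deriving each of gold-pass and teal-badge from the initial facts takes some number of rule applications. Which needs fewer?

teal-badge: Holding C11 and L37 grants teal-badge (A3). [1 rule application]
gold-pass: Holding C11 and L37 grants teal-badge (A3). Holding L37 and teal-badge grants L6 (A1). Holding L6, L37, and teal-badge grants teal-permit (A12). Holding L6 grants T37 (A5). Holding L6, T37, and C11 grants K11 (A6). Holding K11 and C11 grants T12 (A4). Holding K11, teal-permit, and T12 grants gold-pass (A8). [7 rule applications]
teal-badge needs fewer.

teal-badge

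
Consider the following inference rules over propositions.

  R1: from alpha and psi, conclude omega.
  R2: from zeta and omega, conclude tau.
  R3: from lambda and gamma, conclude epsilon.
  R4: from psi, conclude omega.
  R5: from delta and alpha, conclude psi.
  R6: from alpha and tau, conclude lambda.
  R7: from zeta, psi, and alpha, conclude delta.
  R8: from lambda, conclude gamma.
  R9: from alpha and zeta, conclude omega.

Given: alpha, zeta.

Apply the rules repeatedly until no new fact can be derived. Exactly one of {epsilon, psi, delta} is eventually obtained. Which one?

alpha and zeta hold, so omega follows (R9).
zeta and omega hold, so tau follows (R2).
From alpha and tau, R6 gives lambda.
From lambda, R8 gives gamma.
From lambda and gamma, R3 gives epsilon.
delta would need zeta, psi, and alpha (R7), but psi is never established. psi would need delta and alpha (R5), but delta is never established.

epsilon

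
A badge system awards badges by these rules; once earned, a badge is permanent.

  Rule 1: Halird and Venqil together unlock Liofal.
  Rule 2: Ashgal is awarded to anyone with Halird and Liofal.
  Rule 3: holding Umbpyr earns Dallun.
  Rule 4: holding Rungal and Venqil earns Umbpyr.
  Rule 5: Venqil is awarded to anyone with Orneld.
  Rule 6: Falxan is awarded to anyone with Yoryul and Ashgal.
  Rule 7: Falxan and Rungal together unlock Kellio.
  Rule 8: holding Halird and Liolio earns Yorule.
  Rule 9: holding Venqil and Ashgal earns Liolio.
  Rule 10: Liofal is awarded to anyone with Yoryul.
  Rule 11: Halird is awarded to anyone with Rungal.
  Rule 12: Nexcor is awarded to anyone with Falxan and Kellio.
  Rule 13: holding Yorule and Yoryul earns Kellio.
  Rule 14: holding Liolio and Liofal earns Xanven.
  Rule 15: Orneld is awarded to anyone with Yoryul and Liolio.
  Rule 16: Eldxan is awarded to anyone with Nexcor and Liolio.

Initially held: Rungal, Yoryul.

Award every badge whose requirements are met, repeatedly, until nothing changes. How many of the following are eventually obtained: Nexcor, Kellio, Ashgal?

3

With Rungal, Halird is earned (Rule 11).
With Yoryul, Liofal is earned (Rule 10).
With Halird and Liofal, Ashgal is earned (Rule 2).
With Yoryul and Ashgal, Falxan is earned (Rule 6).
With Falxan and Rungal, Kellio is earned (Rule 7).
With Falxan and Kellio, Nexcor is earned (Rule 12).
Nexcor: reached.
Kellio: reached.
Ashgal: reached.
All 3 are reached.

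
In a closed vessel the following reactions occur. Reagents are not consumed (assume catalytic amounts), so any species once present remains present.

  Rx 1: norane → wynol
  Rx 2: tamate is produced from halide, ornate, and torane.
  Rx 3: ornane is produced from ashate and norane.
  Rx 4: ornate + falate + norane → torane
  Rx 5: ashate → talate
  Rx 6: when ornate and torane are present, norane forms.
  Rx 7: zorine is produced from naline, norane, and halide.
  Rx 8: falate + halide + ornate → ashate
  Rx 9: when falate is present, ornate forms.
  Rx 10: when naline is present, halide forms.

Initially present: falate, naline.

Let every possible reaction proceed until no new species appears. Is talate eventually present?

falate present → ornate forms (Rx 9).
naline present → halide forms (Rx 10).
falate, halide, and ornate present → ashate forms (Rx 8).
ashate present → talate forms (Rx 5).

Yes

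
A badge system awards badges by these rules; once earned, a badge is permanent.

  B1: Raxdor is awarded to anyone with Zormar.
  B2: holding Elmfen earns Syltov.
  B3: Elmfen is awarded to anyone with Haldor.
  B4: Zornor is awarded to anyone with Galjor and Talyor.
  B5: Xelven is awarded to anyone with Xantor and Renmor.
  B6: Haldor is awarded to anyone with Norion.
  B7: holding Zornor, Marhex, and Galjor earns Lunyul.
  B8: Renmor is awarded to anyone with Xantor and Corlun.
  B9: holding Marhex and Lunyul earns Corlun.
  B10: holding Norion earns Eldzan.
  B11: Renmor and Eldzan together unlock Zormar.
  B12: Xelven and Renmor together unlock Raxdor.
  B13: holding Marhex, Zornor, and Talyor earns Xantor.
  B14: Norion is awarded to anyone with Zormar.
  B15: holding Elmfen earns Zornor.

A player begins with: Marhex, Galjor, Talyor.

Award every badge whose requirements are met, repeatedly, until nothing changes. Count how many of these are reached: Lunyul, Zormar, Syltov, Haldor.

With Galjor and Talyor, Zornor is earned (B4).
With Zornor, Marhex, and Galjor, Lunyul is earned (B7).
Lunyul: reached.
Zormar would need Renmor and Eldzan (B11), but Eldzan is never earned.
Syltov would need Elmfen (B2), but Elmfen is never earned.
Haldor would need Norion (B6), but Norion is never earned.
Reached: Lunyul — 1 of the 4.

1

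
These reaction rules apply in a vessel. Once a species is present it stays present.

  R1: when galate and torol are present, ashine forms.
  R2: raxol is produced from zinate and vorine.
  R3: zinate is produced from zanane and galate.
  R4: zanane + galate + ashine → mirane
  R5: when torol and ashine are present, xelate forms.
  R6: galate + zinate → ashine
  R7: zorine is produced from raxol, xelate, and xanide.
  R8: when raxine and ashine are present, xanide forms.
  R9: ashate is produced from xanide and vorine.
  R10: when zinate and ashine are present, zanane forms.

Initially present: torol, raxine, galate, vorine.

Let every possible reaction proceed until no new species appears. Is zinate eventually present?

No

zinate would need zanane and galate (R3), but zanane never forms.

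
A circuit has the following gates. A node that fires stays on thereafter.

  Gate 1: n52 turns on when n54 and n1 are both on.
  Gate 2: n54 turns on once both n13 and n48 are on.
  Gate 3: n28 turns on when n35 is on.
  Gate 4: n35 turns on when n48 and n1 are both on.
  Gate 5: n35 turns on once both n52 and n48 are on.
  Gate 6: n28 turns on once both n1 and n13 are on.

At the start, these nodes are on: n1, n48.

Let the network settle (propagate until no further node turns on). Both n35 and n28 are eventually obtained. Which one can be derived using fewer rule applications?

n35

n35: n48 and n1 are on, so n35 turns on (Gate 4). [1 rule application]
n28: n48 and n1 are on, so n35 turns on (Gate 4). Gate 3: n35 on → n28 on. [2 rule applications]
n35 needs fewer.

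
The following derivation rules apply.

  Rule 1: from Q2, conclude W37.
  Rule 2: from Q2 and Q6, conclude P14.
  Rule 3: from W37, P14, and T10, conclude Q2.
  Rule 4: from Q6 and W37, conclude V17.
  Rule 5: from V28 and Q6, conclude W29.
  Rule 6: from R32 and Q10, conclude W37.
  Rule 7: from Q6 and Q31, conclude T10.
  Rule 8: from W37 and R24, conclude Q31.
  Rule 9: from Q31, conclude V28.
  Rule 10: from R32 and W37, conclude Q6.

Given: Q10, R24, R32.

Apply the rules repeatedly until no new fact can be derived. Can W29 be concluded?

From R32 and Q10, Rule 6 gives W37.
From R32 and W37, Rule 10 gives Q6.
From W37 and R24, Rule 8 gives Q31.
Q31 holds, so V28 follows (Rule 9).
V28 and Q6 hold, so W29 follows (Rule 5).

Yes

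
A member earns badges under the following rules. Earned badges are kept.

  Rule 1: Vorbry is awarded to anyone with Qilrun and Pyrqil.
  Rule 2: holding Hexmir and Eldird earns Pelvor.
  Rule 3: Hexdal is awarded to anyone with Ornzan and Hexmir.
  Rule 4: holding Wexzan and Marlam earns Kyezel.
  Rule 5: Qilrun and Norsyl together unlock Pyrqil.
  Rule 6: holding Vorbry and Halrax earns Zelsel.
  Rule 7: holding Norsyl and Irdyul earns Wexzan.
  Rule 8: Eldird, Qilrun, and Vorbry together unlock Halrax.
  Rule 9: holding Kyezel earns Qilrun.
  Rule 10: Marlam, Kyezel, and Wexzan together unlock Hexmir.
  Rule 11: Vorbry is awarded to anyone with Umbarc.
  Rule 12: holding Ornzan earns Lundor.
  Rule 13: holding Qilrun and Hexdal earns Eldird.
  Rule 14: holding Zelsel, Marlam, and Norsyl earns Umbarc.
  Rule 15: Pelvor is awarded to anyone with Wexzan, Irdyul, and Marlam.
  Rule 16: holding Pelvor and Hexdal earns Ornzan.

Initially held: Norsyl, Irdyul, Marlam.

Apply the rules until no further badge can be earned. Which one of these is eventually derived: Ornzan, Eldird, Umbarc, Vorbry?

With Norsyl and Irdyul, Wexzan is earned (Rule 7).
With Wexzan and Marlam, Kyezel is earned (Rule 4).
With Kyezel, Qilrun is earned (Rule 9).
With Qilrun and Norsyl, Pyrqil is earned (Rule 5).
With Qilrun and Pyrqil, Vorbry is earned (Rule 1).
Ornzan would need Pelvor and Hexdal (Rule 16), but Hexdal is never earned. Umbarc would need Zelsel, Marlam, and Norsyl (Rule 14), but Zelsel is never earned. Eldird would need Qilrun and Hexdal (Rule 13), but Hexdal is never earned.

Vorbry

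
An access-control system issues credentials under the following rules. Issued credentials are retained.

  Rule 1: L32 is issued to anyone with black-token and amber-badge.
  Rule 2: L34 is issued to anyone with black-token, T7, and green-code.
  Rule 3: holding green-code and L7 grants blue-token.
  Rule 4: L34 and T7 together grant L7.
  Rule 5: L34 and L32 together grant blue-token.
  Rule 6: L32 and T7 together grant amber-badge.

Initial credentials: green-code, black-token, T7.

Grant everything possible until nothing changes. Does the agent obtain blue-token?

Holding black-token, T7, and green-code grants L34 (Rule 2).
Holding L34 and T7 grants L7 (Rule 4).
Holding green-code and L7 grants blue-token (Rule 3).

Yes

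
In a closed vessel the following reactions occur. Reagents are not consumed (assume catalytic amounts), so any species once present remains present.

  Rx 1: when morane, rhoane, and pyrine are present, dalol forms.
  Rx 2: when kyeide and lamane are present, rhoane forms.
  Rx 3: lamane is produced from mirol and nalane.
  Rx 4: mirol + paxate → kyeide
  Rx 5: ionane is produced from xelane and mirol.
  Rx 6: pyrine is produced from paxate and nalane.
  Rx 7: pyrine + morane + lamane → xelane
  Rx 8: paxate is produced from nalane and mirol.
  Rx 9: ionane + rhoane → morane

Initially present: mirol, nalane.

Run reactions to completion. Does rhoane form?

Yes

mirol and nalane present → lamane forms (Rx 3).
nalane and mirol present → paxate forms (Rx 8).
mirol and paxate present → kyeide forms (Rx 4).
kyeide and lamane present → rhoane forms (Rx 2).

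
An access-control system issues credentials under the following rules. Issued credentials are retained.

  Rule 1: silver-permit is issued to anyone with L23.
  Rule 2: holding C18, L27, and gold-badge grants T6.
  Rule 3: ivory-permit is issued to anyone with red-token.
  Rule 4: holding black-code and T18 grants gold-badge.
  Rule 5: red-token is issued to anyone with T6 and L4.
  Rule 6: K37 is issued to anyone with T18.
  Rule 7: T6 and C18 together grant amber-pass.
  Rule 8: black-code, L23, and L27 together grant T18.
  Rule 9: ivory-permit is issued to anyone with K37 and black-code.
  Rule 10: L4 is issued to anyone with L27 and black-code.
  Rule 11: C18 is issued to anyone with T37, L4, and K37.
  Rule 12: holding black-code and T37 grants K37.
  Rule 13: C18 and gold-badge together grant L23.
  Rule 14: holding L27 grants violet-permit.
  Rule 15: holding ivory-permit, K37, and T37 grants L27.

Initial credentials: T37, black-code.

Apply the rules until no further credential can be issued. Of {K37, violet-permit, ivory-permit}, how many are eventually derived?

3

Holding black-code and T37 grants K37 (Rule 12).
Holding K37 and black-code grants ivory-permit (Rule 9).
Holding ivory-permit, K37, and T37 grants L27 (Rule 15).
Holding L27 grants violet-permit (Rule 14).
K37: reached.
violet-permit: reached.
ivory-permit: reached.
All 3 are reached.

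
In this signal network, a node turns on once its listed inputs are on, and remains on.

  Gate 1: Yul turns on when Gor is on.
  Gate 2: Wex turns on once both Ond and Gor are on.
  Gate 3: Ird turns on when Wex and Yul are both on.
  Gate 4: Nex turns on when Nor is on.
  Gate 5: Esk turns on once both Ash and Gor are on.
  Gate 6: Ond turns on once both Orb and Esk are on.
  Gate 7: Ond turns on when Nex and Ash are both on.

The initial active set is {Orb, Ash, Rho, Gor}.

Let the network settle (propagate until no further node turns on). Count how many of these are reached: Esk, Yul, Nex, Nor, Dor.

2

Gate 1: Gor on → Yul on.
Ash and Gor are on, so Esk turns on (Gate 5).
Esk: reached.
Yul: reached.
Nex would need Nor (Gate 4), but Nor never turns on.
No rule produces Nor, and it is not given.
No rule produces Dor, and it is not given.
Reached: Esk and Yul — 2 of the 5.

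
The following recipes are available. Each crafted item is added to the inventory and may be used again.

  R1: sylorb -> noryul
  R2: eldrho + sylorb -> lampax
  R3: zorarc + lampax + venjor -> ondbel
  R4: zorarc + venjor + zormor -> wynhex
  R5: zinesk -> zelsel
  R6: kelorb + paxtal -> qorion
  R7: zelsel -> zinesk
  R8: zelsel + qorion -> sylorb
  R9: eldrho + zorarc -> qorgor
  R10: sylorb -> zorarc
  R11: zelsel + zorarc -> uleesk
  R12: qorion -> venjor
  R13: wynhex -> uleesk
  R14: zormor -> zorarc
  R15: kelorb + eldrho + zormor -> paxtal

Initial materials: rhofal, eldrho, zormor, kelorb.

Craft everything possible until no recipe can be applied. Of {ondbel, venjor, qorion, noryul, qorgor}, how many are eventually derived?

Using R15, kelorb, eldrho, and zormor make paxtal.
zormor -> zorarc (R14).
Using R9, eldrho and zorarc make qorgor.
kelorb + paxtal -> qorion (R6).
Using R12, qorion makes venjor.
ondbel would need zorarc, lampax, and venjor (R3), but lampax is never obtained.
venjor: reached.
qorion: reached.
noryul would need sylorb (R1), but sylorb is never obtained.
qorgor: reached.
Reached: venjor, qorion, and qorgor — 3 of the 5.

3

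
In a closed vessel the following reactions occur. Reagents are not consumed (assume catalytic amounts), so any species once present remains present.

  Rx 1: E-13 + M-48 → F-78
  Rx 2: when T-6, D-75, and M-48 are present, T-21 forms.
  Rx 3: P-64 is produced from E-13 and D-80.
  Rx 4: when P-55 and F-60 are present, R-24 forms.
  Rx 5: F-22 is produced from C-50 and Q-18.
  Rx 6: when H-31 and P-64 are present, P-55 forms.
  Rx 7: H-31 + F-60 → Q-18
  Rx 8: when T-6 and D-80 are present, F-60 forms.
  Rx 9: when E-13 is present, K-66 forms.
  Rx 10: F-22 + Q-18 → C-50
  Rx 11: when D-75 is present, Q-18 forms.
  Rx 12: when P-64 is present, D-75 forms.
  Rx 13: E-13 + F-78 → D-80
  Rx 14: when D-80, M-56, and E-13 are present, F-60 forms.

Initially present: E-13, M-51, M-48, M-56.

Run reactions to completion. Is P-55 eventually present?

No

P-55 would need H-31 and P-64 (Rx 6), but H-31 never forms.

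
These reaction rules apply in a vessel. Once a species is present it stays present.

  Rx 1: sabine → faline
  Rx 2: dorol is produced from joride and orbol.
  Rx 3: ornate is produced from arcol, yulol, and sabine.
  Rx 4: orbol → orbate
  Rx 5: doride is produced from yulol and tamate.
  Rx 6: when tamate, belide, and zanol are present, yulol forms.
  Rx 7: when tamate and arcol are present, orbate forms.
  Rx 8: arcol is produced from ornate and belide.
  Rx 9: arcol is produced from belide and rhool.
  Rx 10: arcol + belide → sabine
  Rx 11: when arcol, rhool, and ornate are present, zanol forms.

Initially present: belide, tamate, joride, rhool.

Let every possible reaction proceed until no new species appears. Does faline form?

belide and rhool present → arcol forms (Rx 9).
arcol and belide present → sabine forms (Rx 10).
sabine present → faline forms (Rx 1).

Yes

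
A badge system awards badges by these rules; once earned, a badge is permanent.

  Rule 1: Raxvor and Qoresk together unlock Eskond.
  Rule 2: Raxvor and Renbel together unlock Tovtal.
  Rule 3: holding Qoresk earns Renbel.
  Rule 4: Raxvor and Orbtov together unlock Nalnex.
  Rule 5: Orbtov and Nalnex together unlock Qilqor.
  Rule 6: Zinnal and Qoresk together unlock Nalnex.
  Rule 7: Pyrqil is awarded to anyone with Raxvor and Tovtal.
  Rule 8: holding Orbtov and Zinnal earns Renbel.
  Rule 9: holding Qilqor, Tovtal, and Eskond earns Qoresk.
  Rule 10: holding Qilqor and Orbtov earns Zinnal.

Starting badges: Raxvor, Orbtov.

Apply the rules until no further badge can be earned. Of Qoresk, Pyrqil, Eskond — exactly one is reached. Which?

Pyrqil

With Raxvor and Orbtov, Nalnex is earned (Rule 4).
With Orbtov and Nalnex, Qilqor is earned (Rule 5).
With Qilqor and Orbtov, Zinnal is earned (Rule 10).
With Orbtov and Zinnal, Renbel is earned (Rule 8).
With Raxvor and Renbel, Tovtal is earned (Rule 2).
With Raxvor and Tovtal, Pyrqil is earned (Rule 7).
Eskond would need Raxvor and Qoresk (Rule 1), but Qoresk is never earned. Qoresk would need Qilqor, Tovtal, and Eskond (Rule 9), but Eskond is never earned.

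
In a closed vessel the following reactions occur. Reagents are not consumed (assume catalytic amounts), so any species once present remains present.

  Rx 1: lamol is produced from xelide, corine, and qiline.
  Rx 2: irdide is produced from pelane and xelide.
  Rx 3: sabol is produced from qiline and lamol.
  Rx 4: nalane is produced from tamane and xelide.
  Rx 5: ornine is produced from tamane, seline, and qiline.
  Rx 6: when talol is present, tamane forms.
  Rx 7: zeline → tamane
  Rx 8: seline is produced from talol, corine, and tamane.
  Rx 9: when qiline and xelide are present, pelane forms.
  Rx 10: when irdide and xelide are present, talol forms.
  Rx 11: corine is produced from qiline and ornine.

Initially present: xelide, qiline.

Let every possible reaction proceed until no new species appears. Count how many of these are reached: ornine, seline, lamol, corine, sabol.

0

ornine would need tamane, seline, and qiline (Rx 5), but seline never forms.
seline would need talol, corine, and tamane (Rx 8), but corine never forms.
lamol would need xelide, corine, and qiline (Rx 1), but corine never forms.
corine would need qiline and ornine (Rx 11), but ornine never forms.
sabol would need qiline and lamol (Rx 3), but lamol never forms.
None of the 5 are reached.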